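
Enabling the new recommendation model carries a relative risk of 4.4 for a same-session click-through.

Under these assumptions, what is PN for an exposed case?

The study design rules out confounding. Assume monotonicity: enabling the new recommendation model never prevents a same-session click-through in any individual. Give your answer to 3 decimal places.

Under exogeneity and monotonicity, PN = (RR − 1) / RR = 1 − 1/RR.
PN = (4.4 − 1) / 4.4 = 3.4 / 4.4 ≈ 0.7727

PN ≈ 0.773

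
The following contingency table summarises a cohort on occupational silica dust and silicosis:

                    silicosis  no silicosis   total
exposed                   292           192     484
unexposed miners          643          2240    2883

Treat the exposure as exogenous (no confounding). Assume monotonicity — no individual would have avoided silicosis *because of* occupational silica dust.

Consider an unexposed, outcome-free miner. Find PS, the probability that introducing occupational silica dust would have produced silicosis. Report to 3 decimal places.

p₁ = P(outcome | exposed) = 292/484 = 0.60331
p₀ = P(outcome | unexposed) = 643/2883 = 0.22303
Under exogeneity and monotonicity, PS = (p₁ − p₀)/(1 − p₀).
PS = (0.60331 − 0.22303) / 0.77697 ≈ 0.4894

PS ≈ 0.489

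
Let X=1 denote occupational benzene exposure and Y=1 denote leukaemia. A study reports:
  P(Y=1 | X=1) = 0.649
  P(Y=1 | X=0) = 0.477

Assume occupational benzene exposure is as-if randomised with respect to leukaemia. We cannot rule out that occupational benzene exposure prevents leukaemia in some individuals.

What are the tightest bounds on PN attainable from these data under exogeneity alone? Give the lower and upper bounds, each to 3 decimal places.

0.265 ≤ PN ≤ 0.806

Let p₁ = 0.649, p₀ = 0.477.
Under exogeneity alone the bounds on PN are max{0,(p₁−p₀)/p₁} ≤ PN ≤ min{1,(1−p₀)/p₁}.
  lower = (p₁ − p₀)/p₁ = 0.172 / 0.649 ≈ 0.2650
  upper = min{1, (1 − p₀)/p₁} = 0.523 / 0.649 ≈ 0.8059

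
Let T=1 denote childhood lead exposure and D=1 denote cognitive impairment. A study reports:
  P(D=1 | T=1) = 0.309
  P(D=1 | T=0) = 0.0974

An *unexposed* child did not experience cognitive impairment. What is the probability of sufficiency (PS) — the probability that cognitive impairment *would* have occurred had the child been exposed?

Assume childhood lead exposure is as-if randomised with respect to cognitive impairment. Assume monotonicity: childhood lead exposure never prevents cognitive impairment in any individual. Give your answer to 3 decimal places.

Let p₁ = 0.309, p₀ = 0.0974.
Under exogeneity and monotonicity, PS = (p₁ − p₀) / (1 − p₀).
PS = (0.309 − 0.0974) / (1 − 0.0974) = 0.2116 / 0.9026 ≈ 0.2344

PS ≈ 0.234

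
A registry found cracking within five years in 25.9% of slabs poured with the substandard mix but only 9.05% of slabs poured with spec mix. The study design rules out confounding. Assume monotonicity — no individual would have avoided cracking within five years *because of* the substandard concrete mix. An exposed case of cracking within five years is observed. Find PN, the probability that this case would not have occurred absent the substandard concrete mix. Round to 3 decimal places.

p₁ = 0.259, p₀ = 0.0905.
Under exogeneity and monotonicity, PN = (p₁ − p₀) / p₁.
PN = (0.259 − 0.0905) / 0.259 = 0.1685 / 0.259 ≈ 0.6506

PN ≈ 0.651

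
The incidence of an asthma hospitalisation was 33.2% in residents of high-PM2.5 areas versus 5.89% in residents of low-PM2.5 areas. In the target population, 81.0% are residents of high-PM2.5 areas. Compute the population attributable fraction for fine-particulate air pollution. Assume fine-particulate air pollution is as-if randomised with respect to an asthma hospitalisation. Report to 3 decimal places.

PAF ≈ 0.790

p₁ = 0.332, p₀ = 0.0589.
Overall risk P(Y=1) = π·p₁ + (1−π)·p₀ = 0.81×0.332 + 0.19×0.0589 = 0.28011.
Under exogeneity, PAF = [P(Y=1) − p₀] / P(Y=1).
PAF = (0.28011 − 0.0589) / 0.28011 ≈ 0.7897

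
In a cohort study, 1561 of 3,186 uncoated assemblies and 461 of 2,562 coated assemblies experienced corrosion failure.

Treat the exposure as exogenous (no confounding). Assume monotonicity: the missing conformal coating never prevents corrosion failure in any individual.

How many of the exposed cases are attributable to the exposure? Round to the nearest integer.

p₁ = P(outcome | exposed) = 1561/3186 = 0.48996
p₀ = P(outcome | unexposed) = 461/2562 = 0.17994
PN = (p₁ − p₀)/p₁ = (0.48996 − 0.17994) / 0.48996 ≈ 0.63275.
Attributable cases ≈ PN × (exposed cases) = 0.63275 × 1561 ≈ 987.72.

about 988 cases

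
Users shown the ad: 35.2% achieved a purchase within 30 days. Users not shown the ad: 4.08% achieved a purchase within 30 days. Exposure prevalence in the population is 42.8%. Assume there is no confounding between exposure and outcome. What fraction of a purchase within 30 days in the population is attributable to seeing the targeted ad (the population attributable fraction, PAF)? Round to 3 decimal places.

PAF ≈ 0.766

p₁ = 0.352, p₀ = 0.0408.
Overall risk P(Y=1) = π·p₁ + (1−π)·p₀ = 0.428×0.352 + 0.572×0.0408 = 0.17399.
Under exogeneity, PAF = [P(Y=1) − p₀] / P(Y=1).
PAF = (0.17399 − 0.0408) / 0.17399 ≈ 0.7655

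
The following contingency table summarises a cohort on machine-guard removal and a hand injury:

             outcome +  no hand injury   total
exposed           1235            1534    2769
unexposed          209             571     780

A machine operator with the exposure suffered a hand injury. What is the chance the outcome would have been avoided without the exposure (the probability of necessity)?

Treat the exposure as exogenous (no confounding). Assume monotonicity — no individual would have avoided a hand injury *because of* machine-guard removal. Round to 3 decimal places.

PN ≈ 0.399

p₁ = P(outcome | exposed) = 1235/2769 = 0.44601
p₀ = P(outcome | unexposed) = 209/780 = 0.26795
Under exogeneity and monotonicity, PN = (p₁ − p₀) / p₁.
PN = (0.44601 − 0.26795) / 0.44601 = 0.17806 / 0.44601 ≈ 0.3992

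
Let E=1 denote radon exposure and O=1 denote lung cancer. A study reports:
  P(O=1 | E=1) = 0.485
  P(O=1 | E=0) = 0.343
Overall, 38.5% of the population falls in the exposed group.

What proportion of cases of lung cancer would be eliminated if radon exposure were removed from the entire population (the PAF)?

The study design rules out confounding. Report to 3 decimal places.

PAF ≈ 0.137

Let p₁ = 0.485, p₀ = 0.343.
Overall risk P(Y=1) = π·p₁ + (1−π)·p₀ = 0.385×0.485 + 0.615×0.343 = 0.39767.
Under exogeneity, PAF = [P(Y=1) − p₀] / P(Y=1).
PAF = (0.39767 − 0.343) / 0.39767 ≈ 0.1375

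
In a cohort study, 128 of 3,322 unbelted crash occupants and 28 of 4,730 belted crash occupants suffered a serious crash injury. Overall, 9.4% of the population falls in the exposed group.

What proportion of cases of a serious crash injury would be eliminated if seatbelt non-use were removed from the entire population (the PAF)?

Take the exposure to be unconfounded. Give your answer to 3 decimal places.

p₁ = P(outcome | exposed) = 128/3322 = 0.038531
p₀ = P(outcome | unexposed) = 28/4730 = 0.0059197
Overall risk P(Y=1) = π·p₁ + (1−π)·p₀ = 0.094×0.038531 + 0.906×0.0059197 = 0.0089851.
Under exogeneity, PAF = [P(Y=1) − p₀] / P(Y=1).
PAF = (0.0089851 − 0.0059197) / 0.0089851 ≈ 0.3412

PAF ≈ 0.341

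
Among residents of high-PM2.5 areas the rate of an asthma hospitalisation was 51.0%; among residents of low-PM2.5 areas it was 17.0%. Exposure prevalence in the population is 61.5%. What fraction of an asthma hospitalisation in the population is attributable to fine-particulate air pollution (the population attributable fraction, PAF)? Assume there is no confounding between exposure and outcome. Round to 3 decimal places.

PAF ≈ 0.552

p₁ = 0.51, p₀ = 0.17.
Overall risk P(Y=1) = π·p₁ + (1−π)·p₀ = 0.615×0.51 + 0.385×0.17 = 0.3791.
Under exogeneity, PAF = [P(Y=1) − p₀] / P(Y=1).
PAF = (0.3791 − 0.17) / 0.3791 ≈ 0.5516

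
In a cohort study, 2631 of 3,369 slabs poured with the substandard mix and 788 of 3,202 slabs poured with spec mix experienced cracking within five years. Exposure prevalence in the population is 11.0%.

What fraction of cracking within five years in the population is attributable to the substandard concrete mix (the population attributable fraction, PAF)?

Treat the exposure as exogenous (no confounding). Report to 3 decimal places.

p₁ = P(outcome | exposed) = 2631/3369 = 0.78094
p₀ = P(outcome | unexposed) = 788/3202 = 0.2461
Overall risk P(Y=1) = π·p₁ + (1−π)·p₀ = 0.11×0.78094 + 0.89×0.2461 = 0.30493.
Under exogeneity, PAF = [P(Y=1) − p₀] / P(Y=1).
PAF = (0.30493 − 0.2461) / 0.30493 ≈ 0.1929

PAF ≈ 0.193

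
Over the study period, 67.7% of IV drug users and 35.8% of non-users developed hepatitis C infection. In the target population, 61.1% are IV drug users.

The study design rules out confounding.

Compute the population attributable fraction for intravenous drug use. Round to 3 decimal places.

PAF ≈ 0.353

p₁ = 0.677, p₀ = 0.358.
Overall risk P(Y=1) = π·p₁ + (1−π)·p₀ = 0.611×0.677 + 0.389×0.358 = 0.55291.
Under exogeneity, PAF = [P(Y=1) − p₀] / P(Y=1).
PAF = (0.55291 − 0.358) / 0.55291 ≈ 0.3525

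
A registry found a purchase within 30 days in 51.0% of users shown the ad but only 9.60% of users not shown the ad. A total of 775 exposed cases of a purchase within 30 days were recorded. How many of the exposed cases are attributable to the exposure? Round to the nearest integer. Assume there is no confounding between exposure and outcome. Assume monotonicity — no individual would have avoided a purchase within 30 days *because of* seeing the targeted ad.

p₁ = 0.51, p₀ = 0.096.
PN = (p₁ − p₀)/p₁ = (0.51 − 0.096) / 0.51 ≈ 0.81176.
Attributable cases ≈ PN × (exposed cases) = 0.81176 × 775 ≈ 629.12.

about 629 cases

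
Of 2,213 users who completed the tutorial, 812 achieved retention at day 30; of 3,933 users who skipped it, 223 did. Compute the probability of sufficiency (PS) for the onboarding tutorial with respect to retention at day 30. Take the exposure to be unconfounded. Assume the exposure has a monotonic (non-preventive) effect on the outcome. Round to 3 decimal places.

PS ≈ 0.329

p₁ = P(outcome | exposed) = 812/2213 = 0.36692
p₀ = P(outcome | unexposed) = 223/3933 = 0.0567
Under exogeneity and monotonicity, PS = (p₁ − p₀) / (1 − p₀).
PS = (0.36692 − 0.0567) / (1 − 0.0567) = 0.31022 / 0.9433 ≈ 0.3289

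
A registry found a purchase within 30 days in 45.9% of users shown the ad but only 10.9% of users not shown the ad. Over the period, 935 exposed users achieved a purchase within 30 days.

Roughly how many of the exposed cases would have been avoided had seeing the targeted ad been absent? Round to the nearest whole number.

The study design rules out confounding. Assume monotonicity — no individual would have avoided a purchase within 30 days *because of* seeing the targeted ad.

p₁ = 0.459, p₀ = 0.109.
PN = (p₁ − p₀)/p₁ = (0.459 − 0.109) / 0.459 ≈ 0.76253.
Attributable cases ≈ PN × (exposed cases) = 0.76253 × 935 ≈ 712.96.

about 713 cases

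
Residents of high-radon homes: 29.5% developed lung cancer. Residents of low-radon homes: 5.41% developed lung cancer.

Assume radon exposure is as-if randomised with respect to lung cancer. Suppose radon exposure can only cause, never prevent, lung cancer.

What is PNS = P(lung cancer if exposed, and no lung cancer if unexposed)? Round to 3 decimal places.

PNS ≈ 0.241

p₁ = 0.295, p₀ = 0.0541.
Under exogeneity and monotonicity, PNS = p₁ − p₀.
PNS = 0.295 − 0.0541 = 0.2409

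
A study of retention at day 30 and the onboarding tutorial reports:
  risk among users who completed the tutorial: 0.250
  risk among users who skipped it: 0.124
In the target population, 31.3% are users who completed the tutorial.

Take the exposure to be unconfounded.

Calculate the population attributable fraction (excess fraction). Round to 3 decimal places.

Let p₁ = 0.25, p₀ = 0.124.
Overall risk P(Y=1) = π·p₁ + (1−π)·p₀ = 0.313×0.25 + 0.687×0.124 = 0.16344.
Under exogeneity, PAF = [P(Y=1) − p₀] / P(Y=1).
PAF = (0.16344 − 0.124) / 0.16344 ≈ 0.2413

PAF ≈ 0.241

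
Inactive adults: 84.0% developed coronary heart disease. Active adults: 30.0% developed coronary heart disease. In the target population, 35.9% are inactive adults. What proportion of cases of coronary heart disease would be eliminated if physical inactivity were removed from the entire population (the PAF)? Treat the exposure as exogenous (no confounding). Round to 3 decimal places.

PAF ≈ 0.393

p₁ = 0.84, p₀ = 0.3.
Overall risk P(Y=1) = π·p₁ + (1−π)·p₀ = 0.359×0.84 + 0.641×0.3 = 0.49386.
Under exogeneity, PAF = [P(Y=1) − p₀] / P(Y=1).
PAF = (0.49386 − 0.3) / 0.49386 ≈ 0.3925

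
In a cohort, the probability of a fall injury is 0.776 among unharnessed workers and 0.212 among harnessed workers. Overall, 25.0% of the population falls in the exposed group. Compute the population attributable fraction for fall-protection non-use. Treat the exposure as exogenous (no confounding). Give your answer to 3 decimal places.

Let p₁ = 0.776, p₀ = 0.212.
Overall risk P(Y=1) = π·p₁ + (1−π)·p₀ = 0.25×0.776 + 0.75×0.212 = 0.353.
Under exogeneity, PAF = [P(Y=1) − p₀] / P(Y=1).
PAF = (0.353 − 0.212) / 0.353 ≈ 0.3994

PAF ≈ 0.399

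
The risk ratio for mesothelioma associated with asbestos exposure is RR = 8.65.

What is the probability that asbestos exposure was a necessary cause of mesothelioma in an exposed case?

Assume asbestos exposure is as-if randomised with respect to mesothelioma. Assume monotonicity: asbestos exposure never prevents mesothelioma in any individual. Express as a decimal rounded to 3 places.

Under exogeneity and monotonicity, PN = (RR − 1) / RR = 1 − 1/RR.
PN = (8.65 − 1) / 8.65 = 7.65 / 8.65 ≈ 0.8844

PN ≈ 0.884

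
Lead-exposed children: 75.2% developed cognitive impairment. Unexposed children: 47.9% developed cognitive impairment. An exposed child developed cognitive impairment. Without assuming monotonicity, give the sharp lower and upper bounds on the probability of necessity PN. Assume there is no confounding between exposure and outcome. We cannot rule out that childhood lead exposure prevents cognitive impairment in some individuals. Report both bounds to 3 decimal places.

0.363 ≤ PN ≤ 0.693

p₁ = 0.752, p₀ = 0.479.
Under exogeneity alone the bounds on PN are max{0,(p₁−p₀)/p₁} ≤ PN ≤ min{1,(1−p₀)/p₁}.
  lower = (p₁ − p₀)/p₁ = 0.273 / 0.752 ≈ 0.3630
  upper = min{1, (1 − p₀)/p₁} = 0.521 / 0.752 ≈ 0.6928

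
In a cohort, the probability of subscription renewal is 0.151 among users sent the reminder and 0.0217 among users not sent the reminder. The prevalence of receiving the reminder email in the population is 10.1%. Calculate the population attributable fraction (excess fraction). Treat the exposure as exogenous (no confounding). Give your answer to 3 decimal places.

PAF ≈ 0.376

Let p₁ = 0.151, p₀ = 0.0217.
Overall risk P(Y=1) = π·p₁ + (1−π)·p₀ = 0.101×0.151 + 0.899×0.0217 = 0.034759.
Under exogeneity, PAF = [P(Y=1) − p₀] / P(Y=1).
PAF = (0.034759 − 0.0217) / 0.034759 ≈ 0.3757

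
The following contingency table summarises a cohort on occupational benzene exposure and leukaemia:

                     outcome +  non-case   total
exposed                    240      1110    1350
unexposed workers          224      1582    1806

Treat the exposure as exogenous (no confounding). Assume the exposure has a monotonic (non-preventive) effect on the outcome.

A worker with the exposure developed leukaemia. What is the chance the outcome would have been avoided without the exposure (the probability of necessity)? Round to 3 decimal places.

PN ≈ 0.302

p₁ = P(outcome | exposed) = 240/1350 = 0.17778
p₀ = P(outcome | unexposed) = 224/1806 = 0.12403
Under exogeneity and monotonicity, PN = (p₁ − p₀) / p₁.
PN = (0.17778 − 0.12403) / 0.17778 = 0.053747 / 0.17778 ≈ 0.3023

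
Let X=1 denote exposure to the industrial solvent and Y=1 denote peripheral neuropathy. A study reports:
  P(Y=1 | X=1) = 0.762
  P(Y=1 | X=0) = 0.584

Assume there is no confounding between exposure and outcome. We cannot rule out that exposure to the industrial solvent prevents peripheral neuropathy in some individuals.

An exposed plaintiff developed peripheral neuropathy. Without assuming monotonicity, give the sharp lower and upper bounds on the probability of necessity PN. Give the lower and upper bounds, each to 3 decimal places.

Let p₁ = 0.762, p₀ = 0.584.
Under exogeneity alone the bounds on PN are max{0,(p₁−p₀)/p₁} ≤ PN ≤ min{1,(1−p₀)/p₁}.
  lower = (p₁ − p₀)/p₁ = 0.178 / 0.762 ≈ 0.2336
  upper = min{1, (1 − p₀)/p₁} = 0.416 / 0.762 ≈ 0.5459

0.234 ≤ PN ≤ 0.546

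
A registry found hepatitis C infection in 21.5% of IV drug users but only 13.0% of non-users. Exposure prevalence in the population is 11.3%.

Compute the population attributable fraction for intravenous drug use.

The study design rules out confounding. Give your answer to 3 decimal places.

p₁ = 0.215, p₀ = 0.13.
Overall risk P(Y=1) = π·p₁ + (1−π)·p₀ = 0.113×0.215 + 0.887×0.13 = 0.13961.
Under exogeneity, PAF = [P(Y=1) − p₀] / P(Y=1).
PAF = (0.13961 − 0.13) / 0.13961 ≈ 0.0688

PAF ≈ 0.069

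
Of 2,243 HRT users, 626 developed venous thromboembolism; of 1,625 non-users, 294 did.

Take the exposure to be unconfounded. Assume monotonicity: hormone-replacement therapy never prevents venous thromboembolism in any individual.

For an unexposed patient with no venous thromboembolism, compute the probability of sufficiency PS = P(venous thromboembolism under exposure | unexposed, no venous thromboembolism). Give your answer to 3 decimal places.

PS ≈ 0.120

p₁ = P(outcome | exposed) = 626/2243 = 0.27909
p₀ = P(outcome | unexposed) = 294/1625 = 0.18092
Under exogeneity and monotonicity, PS = (p₁ − p₀) / (1 − p₀).
PS = (0.27909 − 0.18092) / (1 − 0.18092) = 0.098167 / 0.81908 ≈ 0.1199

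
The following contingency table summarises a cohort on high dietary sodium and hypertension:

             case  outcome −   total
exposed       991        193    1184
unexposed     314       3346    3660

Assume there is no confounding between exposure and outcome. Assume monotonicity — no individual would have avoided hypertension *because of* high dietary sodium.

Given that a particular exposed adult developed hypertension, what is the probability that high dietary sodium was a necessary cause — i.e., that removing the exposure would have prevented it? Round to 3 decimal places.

p₁ = P(outcome | exposed) = 991/1184 = 0.83699
p₀ = P(outcome | unexposed) = 314/3660 = 0.085792
Under exogeneity and monotonicity, PN = (p₁ − p₀) / p₁.
PN = (0.83699 − 0.085792) / 0.83699 = 0.7512 / 0.83699 ≈ 0.8975

PN ≈ 0.897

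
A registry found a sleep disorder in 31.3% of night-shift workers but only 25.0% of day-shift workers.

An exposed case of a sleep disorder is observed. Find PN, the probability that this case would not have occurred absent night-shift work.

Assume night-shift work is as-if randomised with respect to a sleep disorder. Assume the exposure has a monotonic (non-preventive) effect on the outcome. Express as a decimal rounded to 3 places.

PN ≈ 0.201

p₁ = 0.313, p₀ = 0.25.
Under exogeneity and monotonicity, PN = (p₁ − p₀) / p₁.
PN = (0.313 − 0.25) / 0.313 = 0.063 / 0.313 ≈ 0.2013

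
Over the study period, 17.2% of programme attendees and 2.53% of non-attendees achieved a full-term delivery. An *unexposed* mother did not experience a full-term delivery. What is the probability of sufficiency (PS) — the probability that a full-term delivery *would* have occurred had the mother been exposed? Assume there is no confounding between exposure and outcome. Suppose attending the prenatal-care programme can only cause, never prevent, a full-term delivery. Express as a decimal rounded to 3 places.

PS ≈ 0.151

p₁ = 0.172, p₀ = 0.0253.
Under exogeneity and monotonicity, PS = (p₁ − p₀) / (1 − p₀).
PS = (0.172 − 0.0253) / (1 − 0.0253) = 0.1467 / 0.9747 ≈ 0.1505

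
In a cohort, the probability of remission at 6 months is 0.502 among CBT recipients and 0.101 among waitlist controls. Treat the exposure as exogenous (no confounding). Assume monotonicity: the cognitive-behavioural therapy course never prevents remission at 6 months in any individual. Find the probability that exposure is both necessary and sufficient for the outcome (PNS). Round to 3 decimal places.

Let p₁ = 0.502, p₀ = 0.101.
Under exogeneity and monotonicity, PNS = p₁ − p₀.
PNS = 0.502 − 0.101 = 0.401

PNS ≈ 0.401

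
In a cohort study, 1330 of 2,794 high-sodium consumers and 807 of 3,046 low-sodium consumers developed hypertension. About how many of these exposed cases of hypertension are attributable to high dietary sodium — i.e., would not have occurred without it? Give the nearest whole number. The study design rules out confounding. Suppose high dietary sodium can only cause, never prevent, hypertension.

p₁ = P(outcome | exposed) = 1330/2794 = 0.47602
p₀ = P(outcome | unexposed) = 807/3046 = 0.26494
PN = (p₁ − p₀)/p₁ = (0.47602 − 0.26494) / 0.47602 ≈ 0.44343.
Attributable cases ≈ PN × (exposed cases) = 0.44343 × 1330 ≈ 589.76.

about 590 cases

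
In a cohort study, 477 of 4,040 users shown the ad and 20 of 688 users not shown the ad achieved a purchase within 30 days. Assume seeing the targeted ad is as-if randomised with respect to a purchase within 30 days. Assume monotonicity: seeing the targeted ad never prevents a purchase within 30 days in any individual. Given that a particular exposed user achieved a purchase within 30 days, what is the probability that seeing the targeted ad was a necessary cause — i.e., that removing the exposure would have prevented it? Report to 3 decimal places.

p₁ = P(outcome | exposed) = 477/4040 = 0.11807
p₀ = P(outcome | unexposed) = 20/688 = 0.02907
Under exogeneity and monotonicity, PN = (p₁ − p₀) / p₁.
PN = (0.11807 − 0.02907) / 0.11807 = 0.089 / 0.11807 ≈ 0.7538

PN ≈ 0.754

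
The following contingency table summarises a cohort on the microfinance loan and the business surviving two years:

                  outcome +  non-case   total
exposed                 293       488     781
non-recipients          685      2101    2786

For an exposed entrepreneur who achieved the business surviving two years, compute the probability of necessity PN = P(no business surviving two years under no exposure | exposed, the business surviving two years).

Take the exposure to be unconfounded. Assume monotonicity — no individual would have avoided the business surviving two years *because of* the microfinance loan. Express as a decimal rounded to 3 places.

PN ≈ 0.345

p₁ = P(outcome | exposed) = 293/781 = 0.37516
p₀ = P(outcome | unexposed) = 685/2786 = 0.24587
Under exogeneity and monotonicity, PN = (p₁ − p₀)/p₁.
PN = (0.37516 − 0.24587) / 0.37516 ≈ 0.3446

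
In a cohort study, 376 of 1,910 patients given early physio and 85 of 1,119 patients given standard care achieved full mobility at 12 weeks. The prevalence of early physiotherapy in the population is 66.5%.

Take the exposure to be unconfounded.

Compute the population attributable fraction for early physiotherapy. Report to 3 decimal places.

PAF ≈ 0.514

p₁ = P(outcome | exposed) = 376/1910 = 0.19686
p₀ = P(outcome | unexposed) = 85/1119 = 0.075961
Overall risk P(Y=1) = π·p₁ + (1−π)·p₀ = 0.665×0.19686 + 0.335×0.075961 = 0.15636.
Under exogeneity, PAF = [P(Y=1) − p₀] / P(Y=1).
PAF = (0.15636 − 0.075961) / 0.15636 ≈ 0.5142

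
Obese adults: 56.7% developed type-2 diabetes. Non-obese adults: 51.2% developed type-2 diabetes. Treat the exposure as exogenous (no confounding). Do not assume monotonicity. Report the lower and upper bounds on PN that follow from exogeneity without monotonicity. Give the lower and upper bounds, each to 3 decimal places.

p₁ = 0.567, p₀ = 0.512.
Under exogeneity alone the bounds on PN are max{0,(p₁−p₀)/p₁} ≤ PN ≤ min{1,(1−p₀)/p₁}.
  lower = (p₁ − p₀)/p₁ = 0.055 / 0.567 ≈ 0.0970
  upper = min{1, (1 − p₀)/p₁} = 0.488 / 0.567 ≈ 0.8607

0.097 ≤ PN ≤ 0.861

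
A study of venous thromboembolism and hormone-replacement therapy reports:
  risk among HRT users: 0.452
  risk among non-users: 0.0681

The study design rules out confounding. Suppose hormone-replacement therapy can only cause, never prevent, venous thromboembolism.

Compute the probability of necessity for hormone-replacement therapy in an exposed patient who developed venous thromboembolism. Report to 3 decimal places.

PN ≈ 0.849

Let p₁ = 0.452, p₀ = 0.0681.
Under exogeneity and monotonicity, PN = (p₁ − p₀) / p₁.
PN = (0.452 − 0.0681) / 0.452 = 0.3839 / 0.452 ≈ 0.8493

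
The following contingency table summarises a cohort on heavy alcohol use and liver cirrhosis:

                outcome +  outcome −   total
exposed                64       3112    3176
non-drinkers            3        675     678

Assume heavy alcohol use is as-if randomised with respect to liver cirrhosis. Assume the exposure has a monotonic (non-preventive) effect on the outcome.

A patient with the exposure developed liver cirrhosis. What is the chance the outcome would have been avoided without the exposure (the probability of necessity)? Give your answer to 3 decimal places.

PN ≈ 0.780

p₁ = P(outcome | exposed) = 64/3176 = 0.020151
p₀ = P(outcome | unexposed) = 3/678 = 0.0044248
Under exogeneity and monotonicity, PN = (p₁ − p₀) / p₁.
PN = (0.020151 − 0.0044248) / 0.020151 = 0.015726 / 0.020151 ≈ 0.7804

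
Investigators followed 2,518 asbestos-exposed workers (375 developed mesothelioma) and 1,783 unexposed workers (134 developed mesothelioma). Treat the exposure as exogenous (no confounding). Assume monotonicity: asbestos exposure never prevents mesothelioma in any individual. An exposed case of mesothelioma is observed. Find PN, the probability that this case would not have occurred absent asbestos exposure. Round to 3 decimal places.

p₁ = P(outcome | exposed) = 375/2518 = 0.14893
p₀ = P(outcome | unexposed) = 134/1783 = 0.075154
Under exogeneity and monotonicity, PN = (p₁ − p₀) / p₁.
PN = (0.14893 − 0.075154) / 0.14893 = 0.073773 / 0.14893 ≈ 0.4954

PN ≈ 0.495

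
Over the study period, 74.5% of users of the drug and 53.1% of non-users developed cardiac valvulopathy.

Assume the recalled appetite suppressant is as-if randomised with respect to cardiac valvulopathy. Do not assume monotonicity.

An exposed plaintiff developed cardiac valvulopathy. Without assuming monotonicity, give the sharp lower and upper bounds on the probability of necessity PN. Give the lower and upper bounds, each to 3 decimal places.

p₁ = 0.745, p₀ = 0.531.
Under exogeneity alone the bounds on PN are max{0,(p₁−p₀)/p₁} ≤ PN ≤ min{1,(1−p₀)/p₁}.
  lower = (p₁ − p₀)/p₁ = 0.214 / 0.745 ≈ 0.2872
  upper = min{1, (1 − p₀)/p₁} = 0.469 / 0.745 ≈ 0.6295

0.287 ≤ PN ≤ 0.630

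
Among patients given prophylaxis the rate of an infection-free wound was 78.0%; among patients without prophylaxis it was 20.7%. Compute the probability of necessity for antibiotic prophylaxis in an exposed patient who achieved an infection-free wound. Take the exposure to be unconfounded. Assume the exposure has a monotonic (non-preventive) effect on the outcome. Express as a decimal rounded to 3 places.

p₁ = 0.78, p₀ = 0.207.
Under exogeneity and monotonicity, PN = (p₁ − p₀) / p₁.
PN = (0.78 − 0.207) / 0.78 = 0.573 / 0.78 ≈ 0.7346

PN ≈ 0.735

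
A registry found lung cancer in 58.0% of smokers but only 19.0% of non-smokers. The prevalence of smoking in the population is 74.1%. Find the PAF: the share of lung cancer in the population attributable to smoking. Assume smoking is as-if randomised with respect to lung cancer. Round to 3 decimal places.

PAF ≈ 0.603

p₁ = 0.58, p₀ = 0.19.
Overall risk P(Y=1) = π·p₁ + (1−π)·p₀ = 0.741×0.58 + 0.259×0.19 = 0.47899.
Under exogeneity, PAF = [P(Y=1) − p₀] / P(Y=1).
PAF = (0.47899 − 0.19) / 0.47899 ≈ 0.6033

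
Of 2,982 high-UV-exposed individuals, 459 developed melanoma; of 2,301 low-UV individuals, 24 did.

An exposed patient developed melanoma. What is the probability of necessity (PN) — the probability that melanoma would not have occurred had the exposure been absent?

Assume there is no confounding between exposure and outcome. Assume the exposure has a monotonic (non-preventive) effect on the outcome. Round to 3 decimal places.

p₁ = P(outcome | exposed) = 459/2982 = 0.15392
p₀ = P(outcome | unexposed) = 24/2301 = 0.01043
Under exogeneity and monotonicity, PN = (p₁ − p₀) / p₁.
PN = (0.15392 − 0.01043) / 0.15392 = 0.14349 / 0.15392 ≈ 0.9322

PN ≈ 0.932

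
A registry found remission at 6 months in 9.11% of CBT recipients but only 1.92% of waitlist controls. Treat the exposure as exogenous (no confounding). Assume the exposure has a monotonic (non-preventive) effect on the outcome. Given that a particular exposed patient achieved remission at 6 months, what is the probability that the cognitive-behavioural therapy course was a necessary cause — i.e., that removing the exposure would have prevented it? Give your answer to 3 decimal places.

p₁ = 0.0911, p₀ = 0.0192.
Under exogeneity and monotonicity, PN = (p₁ − p₀) / p₁.
PN = (0.0911 − 0.0192) / 0.0911 = 0.0719 / 0.0911 ≈ 0.7892

PN ≈ 0.789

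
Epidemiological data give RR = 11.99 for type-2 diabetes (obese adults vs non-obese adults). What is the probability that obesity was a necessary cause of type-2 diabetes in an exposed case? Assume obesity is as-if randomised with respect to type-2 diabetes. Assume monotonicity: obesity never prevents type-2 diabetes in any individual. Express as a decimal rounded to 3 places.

PN ≈ 0.917

Under exogeneity and monotonicity, PN = (RR − 1) / RR = 1 − 1/RR.
PN = (11.99 − 1) / 11.99 = 10.99 / 11.99 ≈ 0.9166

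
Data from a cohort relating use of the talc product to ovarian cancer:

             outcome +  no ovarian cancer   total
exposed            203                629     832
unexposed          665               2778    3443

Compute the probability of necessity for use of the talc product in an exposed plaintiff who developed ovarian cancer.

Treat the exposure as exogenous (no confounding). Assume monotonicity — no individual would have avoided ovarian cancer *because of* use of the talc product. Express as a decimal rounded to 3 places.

PN ≈ 0.208

p₁ = P(outcome | exposed) = 203/832 = 0.24399
p₀ = P(outcome | unexposed) = 665/3443 = 0.19315
Under exogeneity and monotonicity, PN = (p₁ − p₀)/p₁.
PN = (0.24399 − 0.19315) / 0.24399 ≈ 0.2084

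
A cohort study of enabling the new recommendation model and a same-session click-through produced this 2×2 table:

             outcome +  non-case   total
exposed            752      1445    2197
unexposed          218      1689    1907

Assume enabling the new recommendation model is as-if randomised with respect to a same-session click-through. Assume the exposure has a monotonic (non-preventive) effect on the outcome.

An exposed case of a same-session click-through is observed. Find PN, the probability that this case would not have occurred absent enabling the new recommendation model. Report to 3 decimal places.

PN ≈ 0.666

p₁ = P(outcome | exposed) = 752/2197 = 0.34228
p₀ = P(outcome | unexposed) = 218/1907 = 0.11432
Under exogeneity and monotonicity, PN = (p₁ − p₀) / p₁.
PN = (0.34228 − 0.11432) / 0.34228 = 0.22797 / 0.34228 ≈ 0.6660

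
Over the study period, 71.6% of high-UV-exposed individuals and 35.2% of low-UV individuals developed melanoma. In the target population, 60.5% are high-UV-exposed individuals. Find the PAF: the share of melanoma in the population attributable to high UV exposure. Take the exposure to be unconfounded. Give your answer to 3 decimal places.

p₁ = 0.716, p₀ = 0.352.
Overall risk P(Y=1) = π·p₁ + (1−π)·p₀ = 0.605×0.716 + 0.395×0.352 = 0.57222.
Under exogeneity, PAF = [P(Y=1) − p₀] / P(Y=1).
PAF = (0.57222 − 0.352) / 0.57222 ≈ 0.3849

PAF ≈ 0.385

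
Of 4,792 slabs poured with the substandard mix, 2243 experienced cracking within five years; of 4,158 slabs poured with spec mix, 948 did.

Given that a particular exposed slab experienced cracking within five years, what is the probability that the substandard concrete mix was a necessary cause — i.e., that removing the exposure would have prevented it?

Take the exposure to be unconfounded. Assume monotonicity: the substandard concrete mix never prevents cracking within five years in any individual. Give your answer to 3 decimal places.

p₁ = P(outcome | exposed) = 2243/4792 = 0.46807
p₀ = P(outcome | unexposed) = 948/4158 = 0.22799
Under exogeneity and monotonicity, PN = (p₁ − p₀) / p₁.
PN = (0.46807 − 0.22799) / 0.46807 = 0.24008 / 0.46807 ≈ 0.5129

PN ≈ 0.513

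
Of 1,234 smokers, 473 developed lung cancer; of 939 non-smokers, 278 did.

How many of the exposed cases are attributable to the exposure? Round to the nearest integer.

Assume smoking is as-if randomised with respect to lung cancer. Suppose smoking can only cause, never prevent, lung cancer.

p₁ = P(outcome | exposed) = 473/1234 = 0.38331
p₀ = P(outcome | unexposed) = 278/939 = 0.29606
PN = (p₁ − p₀)/p₁ = (0.38331 − 0.29606) / 0.38331 ≈ 0.22762.
Attributable cases ≈ PN × (exposed cases) = 0.22762 × 473 ≈ 107.66.

about 108 cases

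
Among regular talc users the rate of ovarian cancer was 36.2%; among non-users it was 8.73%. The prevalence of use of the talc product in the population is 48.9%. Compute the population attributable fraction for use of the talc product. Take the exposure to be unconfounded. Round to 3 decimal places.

PAF ≈ 0.606

p₁ = 0.362, p₀ = 0.0873.
Overall risk P(Y=1) = π·p₁ + (1−π)·p₀ = 0.489×0.362 + 0.511×0.0873 = 0.22163.
Under exogeneity, PAF = [P(Y=1) − p₀] / P(Y=1).
PAF = (0.22163 − 0.0873) / 0.22163 ≈ 0.6061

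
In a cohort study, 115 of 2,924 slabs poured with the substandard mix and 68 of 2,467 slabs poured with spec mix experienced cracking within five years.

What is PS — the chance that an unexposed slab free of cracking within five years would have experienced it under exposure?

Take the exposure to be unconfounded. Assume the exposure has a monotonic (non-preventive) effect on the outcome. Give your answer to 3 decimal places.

PS ≈ 0.012

p₁ = P(outcome | exposed) = 115/2924 = 0.03933
p₀ = P(outcome | unexposed) = 68/2467 = 0.027564
Under exogeneity and monotonicity, PS = (p₁ − p₀) / (1 − p₀).
PS = (0.03933 − 0.027564) / (1 − 0.027564) = 0.011766 / 0.97244 ≈ 0.0121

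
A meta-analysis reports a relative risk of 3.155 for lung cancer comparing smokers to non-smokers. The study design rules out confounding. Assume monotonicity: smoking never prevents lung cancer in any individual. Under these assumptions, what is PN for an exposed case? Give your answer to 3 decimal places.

Under exogeneity and monotonicity, PN = (RR − 1) / RR = 1 − 1/RR.
PN = (3.155 − 1) / 3.155 = 2.155 / 3.155 ≈ 0.6830

PN ≈ 0.683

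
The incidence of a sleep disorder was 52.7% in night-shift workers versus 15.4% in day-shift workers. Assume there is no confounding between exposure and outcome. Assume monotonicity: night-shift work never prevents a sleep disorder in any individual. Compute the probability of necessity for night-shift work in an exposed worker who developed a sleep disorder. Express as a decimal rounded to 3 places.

PN ≈ 0.708

p₁ = 0.527, p₀ = 0.154.
Under exogeneity and monotonicity, PN = (p₁ − p₀) / p₁.
PN = (0.527 − 0.154) / 0.527 = 0.373 / 0.527 ≈ 0.7078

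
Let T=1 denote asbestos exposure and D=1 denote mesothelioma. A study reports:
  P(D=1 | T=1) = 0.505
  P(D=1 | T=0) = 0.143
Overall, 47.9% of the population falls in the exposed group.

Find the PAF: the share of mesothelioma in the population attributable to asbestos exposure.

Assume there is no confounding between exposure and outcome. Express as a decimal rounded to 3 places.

Let p₁ = 0.505, p₀ = 0.143.
Overall risk P(Y=1) = π·p₁ + (1−π)·p₀ = 0.479×0.505 + 0.521×0.143 = 0.3164.
Under exogeneity, PAF = [P(Y=1) − p₀] / P(Y=1).
PAF = (0.3164 − 0.143) / 0.3164 ≈ 0.5480

PAF ≈ 0.548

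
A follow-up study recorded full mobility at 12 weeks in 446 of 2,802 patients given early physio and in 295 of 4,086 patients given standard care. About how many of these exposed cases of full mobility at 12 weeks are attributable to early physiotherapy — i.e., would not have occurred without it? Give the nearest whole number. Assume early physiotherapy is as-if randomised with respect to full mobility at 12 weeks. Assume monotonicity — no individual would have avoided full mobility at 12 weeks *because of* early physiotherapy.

p₁ = P(outcome | exposed) = 446/2802 = 0.15917
p₀ = P(outcome | unexposed) = 295/4086 = 0.072198
PN = (p₁ − p₀)/p₁ = (0.15917 − 0.072198) / 0.15917 ≈ 0.54642.
Attributable cases ≈ PN × (exposed cases) = 0.54642 × 446 ≈ 243.70.

about 244 cases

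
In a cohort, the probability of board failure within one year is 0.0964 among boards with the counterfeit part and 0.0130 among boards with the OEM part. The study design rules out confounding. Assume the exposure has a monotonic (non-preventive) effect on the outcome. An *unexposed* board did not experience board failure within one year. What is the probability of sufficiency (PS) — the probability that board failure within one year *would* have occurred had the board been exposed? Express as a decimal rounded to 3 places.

PS ≈ 0.084

Let p₁ = 0.0964, p₀ = 0.013.
Under exogeneity and monotonicity, PS = (p₁ − p₀) / (1 − p₀).
PS = (0.0964 − 0.013) / (1 − 0.013) = 0.0834 / 0.987 ≈ 0.0845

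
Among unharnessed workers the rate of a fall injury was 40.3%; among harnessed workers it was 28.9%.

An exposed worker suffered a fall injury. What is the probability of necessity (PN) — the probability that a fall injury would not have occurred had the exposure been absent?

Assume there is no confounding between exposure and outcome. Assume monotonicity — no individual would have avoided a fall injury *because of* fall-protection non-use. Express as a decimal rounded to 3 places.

PN ≈ 0.283

p₁ = 0.403, p₀ = 0.289.
Under exogeneity and monotonicity, PN = (p₁ − p₀) / p₁.
PN = (0.403 − 0.289) / 0.403 = 0.114 / 0.403 ≈ 0.2829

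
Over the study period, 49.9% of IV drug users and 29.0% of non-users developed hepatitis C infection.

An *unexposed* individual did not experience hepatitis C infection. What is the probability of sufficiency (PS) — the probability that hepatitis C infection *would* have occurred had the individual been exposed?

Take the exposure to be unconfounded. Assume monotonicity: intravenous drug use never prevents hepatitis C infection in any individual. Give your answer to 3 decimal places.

p₁ = 0.499, p₀ = 0.29.
Under exogeneity and monotonicity, PS = (p₁ − p₀) / (1 − p₀).
PS = (0.499 − 0.29) / (1 − 0.29) = 0.209 / 0.71 ≈ 0.2944

PS ≈ 0.294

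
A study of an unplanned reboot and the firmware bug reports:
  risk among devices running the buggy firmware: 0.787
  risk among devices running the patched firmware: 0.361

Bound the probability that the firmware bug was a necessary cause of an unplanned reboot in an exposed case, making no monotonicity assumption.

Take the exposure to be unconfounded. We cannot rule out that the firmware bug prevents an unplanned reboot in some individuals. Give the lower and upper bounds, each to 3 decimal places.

Let p₁ = 0.787, p₀ = 0.361.
Under exogeneity alone the bounds on PN are max{0,(p₁−p₀)/p₁} ≤ PN ≤ min{1,(1−p₀)/p₁}.
  lower = (p₁ − p₀)/p₁ = 0.426 / 0.787 ≈ 0.5413
  upper = min{1, (1 − p₀)/p₁} = 0.639 / 0.787 ≈ 0.8119

0.541 ≤ PN ≤ 0.812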